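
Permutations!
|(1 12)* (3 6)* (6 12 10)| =|(1 10 6 3 12)| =5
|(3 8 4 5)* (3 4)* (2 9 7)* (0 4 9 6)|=14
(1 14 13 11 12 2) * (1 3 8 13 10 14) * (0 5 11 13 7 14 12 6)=(0 5 11 6)(2 3 8 7 14 10 12)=[5, 1, 3, 8, 4, 11, 0, 14, 7, 9, 12, 6, 2, 13, 10]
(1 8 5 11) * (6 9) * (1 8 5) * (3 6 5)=[0, 3, 2, 6, 4, 11, 9, 7, 1, 5, 10, 8]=(1 3 6 9 5 11 8)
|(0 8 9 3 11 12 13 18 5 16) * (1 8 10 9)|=10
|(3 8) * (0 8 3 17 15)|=4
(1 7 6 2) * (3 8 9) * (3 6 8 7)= (1 3 7 8 9 6 2)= [0, 3, 1, 7, 4, 5, 2, 8, 9, 6]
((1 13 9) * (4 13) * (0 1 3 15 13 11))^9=(0 1 4 11)(3 15 13 9)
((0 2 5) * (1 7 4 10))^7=((0 2 5)(1 7 4 10))^7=(0 2 5)(1 10 4 7)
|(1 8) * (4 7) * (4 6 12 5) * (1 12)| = |(1 8 12 5 4 7 6)| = 7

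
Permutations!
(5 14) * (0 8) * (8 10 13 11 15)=(0 10 13 11 15 8)(5 14)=[10, 1, 2, 3, 4, 14, 6, 7, 0, 9, 13, 15, 12, 11, 5, 8]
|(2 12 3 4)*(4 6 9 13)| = |(2 12 3 6 9 13 4)| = 7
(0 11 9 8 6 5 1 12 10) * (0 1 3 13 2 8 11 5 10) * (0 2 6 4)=[5, 12, 8, 13, 0, 3, 10, 7, 4, 11, 1, 9, 2, 6]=(0 5 3 13 6 10 1 12 2 8 4)(9 11)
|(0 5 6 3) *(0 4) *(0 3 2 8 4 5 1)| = 6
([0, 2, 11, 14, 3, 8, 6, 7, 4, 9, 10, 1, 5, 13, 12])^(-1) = (1 11 2)(3 4 8 5 12 14)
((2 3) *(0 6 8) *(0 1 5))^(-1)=(0 5 1 8 6)(2 3)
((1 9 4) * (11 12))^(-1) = ((1 9 4)(11 12))^(-1) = (1 4 9)(11 12)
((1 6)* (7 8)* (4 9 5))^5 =(1 6)(4 5 9)(7 8)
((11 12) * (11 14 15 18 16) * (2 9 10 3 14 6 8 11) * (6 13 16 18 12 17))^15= (18)(2 12 3)(6 17 11 8)(9 13 14)(10 16 15)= ((18)(2 9 10 3 14 15 12 13 16)(6 8 11 17))^15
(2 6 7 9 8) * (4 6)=(2 4 6 7 9 8)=[0, 1, 4, 3, 6, 5, 7, 9, 2, 8]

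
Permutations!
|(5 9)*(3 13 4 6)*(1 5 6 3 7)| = 15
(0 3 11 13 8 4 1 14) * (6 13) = (0 3 11 6 13 8 4 1 14) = [3, 14, 2, 11, 1, 5, 13, 7, 4, 9, 10, 6, 12, 8, 0]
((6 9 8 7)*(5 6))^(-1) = (5 7 8 9 6)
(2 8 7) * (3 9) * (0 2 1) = (0 2 8 7 1)(3 9) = [2, 0, 8, 9, 4, 5, 6, 1, 7, 3]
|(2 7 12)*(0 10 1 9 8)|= |(0 10 1 9 8)(2 7 12)|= 15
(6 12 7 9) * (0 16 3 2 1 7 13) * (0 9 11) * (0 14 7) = (0 16 3 2 1)(6 12 13 9)(7 11 14) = [16, 0, 1, 2, 4, 5, 12, 11, 8, 6, 10, 14, 13, 9, 7, 15, 3]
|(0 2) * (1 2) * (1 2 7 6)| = |(0 2)(1 7 6)| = 6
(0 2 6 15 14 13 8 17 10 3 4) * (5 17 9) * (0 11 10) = [2, 1, 6, 4, 11, 17, 15, 7, 9, 5, 3, 10, 12, 8, 13, 14, 16, 0] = (0 2 6 15 14 13 8 9 5 17)(3 4 11 10)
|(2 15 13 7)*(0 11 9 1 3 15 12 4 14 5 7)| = |(0 11 9 1 3 15 13)(2 12 4 14 5 7)| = 42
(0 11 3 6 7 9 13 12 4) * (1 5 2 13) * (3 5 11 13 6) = (0 13 12 4)(1 11 5 2 6 7 9) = [13, 11, 6, 3, 0, 2, 7, 9, 8, 1, 10, 5, 4, 12]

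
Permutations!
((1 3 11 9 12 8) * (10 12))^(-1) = (1 8 12 10 9 11 3)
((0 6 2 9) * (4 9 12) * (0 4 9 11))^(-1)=((0 6 2 12 9 4 11))^(-1)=(0 11 4 9 12 2 6)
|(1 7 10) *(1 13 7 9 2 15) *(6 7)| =4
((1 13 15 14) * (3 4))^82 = ((1 13 15 14)(3 4))^82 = (1 15)(13 14)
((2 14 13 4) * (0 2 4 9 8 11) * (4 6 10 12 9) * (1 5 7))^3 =((0 2 14 13 4 6 10 12 9 8 11)(1 5 7))^3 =(0 13 10 8 2 4 12 11 14 6 9)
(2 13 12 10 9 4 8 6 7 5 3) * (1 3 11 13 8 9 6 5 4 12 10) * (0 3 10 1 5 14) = (0 3 2 8 14)(1 10 6 7 4 9 12 5 11 13) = [3, 10, 8, 2, 9, 11, 7, 4, 14, 12, 6, 13, 5, 1, 0]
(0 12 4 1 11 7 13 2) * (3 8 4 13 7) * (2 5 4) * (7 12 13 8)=(0 13 5 4 1 11 3 7 12 8 2)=[13, 11, 0, 7, 1, 4, 6, 12, 2, 9, 10, 3, 8, 5]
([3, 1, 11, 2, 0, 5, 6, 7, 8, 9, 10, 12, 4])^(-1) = (0 4 12 11 2 3)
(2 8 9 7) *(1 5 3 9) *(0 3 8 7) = (0 3 9)(1 5 8)(2 7) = [3, 5, 7, 9, 4, 8, 6, 2, 1, 0]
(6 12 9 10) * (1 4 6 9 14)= (1 4 6 12 14)(9 10)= [0, 4, 2, 3, 6, 5, 12, 7, 8, 10, 9, 11, 14, 13, 1]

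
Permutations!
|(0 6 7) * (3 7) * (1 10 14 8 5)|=|(0 6 3 7)(1 10 14 8 5)|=20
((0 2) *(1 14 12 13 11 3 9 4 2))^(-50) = ((0 1 14 12 13 11 3 9 4 2))^(-50) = (14)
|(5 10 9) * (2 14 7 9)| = |(2 14 7 9 5 10)| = 6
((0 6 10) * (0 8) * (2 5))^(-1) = (0 8 10 6)(2 5)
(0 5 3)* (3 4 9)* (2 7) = (0 5 4 9 3)(2 7) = [5, 1, 7, 0, 9, 4, 6, 2, 8, 3]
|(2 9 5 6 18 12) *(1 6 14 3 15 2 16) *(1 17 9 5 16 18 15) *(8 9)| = 28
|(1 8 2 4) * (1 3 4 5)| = 4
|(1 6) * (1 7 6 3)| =|(1 3)(6 7)| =2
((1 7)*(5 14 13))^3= (14)(1 7)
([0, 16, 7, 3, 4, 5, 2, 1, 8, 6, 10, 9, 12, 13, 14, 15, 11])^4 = [0, 6, 11, 3, 4, 5, 16, 9, 8, 1, 10, 7, 12, 13, 14, 15, 2]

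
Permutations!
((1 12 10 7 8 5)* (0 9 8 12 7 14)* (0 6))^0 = ((0 9 8 5 1 7 12 10 14 6))^0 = (14)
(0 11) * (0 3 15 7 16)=(0 11 3 15 7 16)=[11, 1, 2, 15, 4, 5, 6, 16, 8, 9, 10, 3, 12, 13, 14, 7, 0]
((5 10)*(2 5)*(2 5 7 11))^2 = (2 11 7)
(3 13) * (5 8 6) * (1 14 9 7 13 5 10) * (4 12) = [0, 14, 2, 5, 12, 8, 10, 13, 6, 7, 1, 11, 4, 3, 9] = (1 14 9 7 13 3 5 8 6 10)(4 12)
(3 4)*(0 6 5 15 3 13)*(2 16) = [6, 1, 16, 4, 13, 15, 5, 7, 8, 9, 10, 11, 12, 0, 14, 3, 2] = (0 6 5 15 3 4 13)(2 16)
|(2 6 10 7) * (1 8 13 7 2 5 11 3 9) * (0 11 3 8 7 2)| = |(0 11 8 13 2 6 10)(1 7 5 3 9)| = 35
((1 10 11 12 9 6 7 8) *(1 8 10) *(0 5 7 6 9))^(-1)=(0 12 11 10 7 5)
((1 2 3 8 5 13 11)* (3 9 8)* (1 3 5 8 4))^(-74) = ((1 2 9 4)(3 5 13 11))^(-74) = (1 9)(2 4)(3 13)(5 11)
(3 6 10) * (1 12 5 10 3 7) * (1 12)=(3 6)(5 10 7 12)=[0, 1, 2, 6, 4, 10, 3, 12, 8, 9, 7, 11, 5]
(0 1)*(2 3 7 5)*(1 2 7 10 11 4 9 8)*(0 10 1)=[2, 10, 3, 1, 9, 7, 6, 5, 0, 8, 11, 4]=(0 2 3 1 10 11 4 9 8)(5 7)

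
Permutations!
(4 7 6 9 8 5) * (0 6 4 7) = (0 6 9 8 5 7 4) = [6, 1, 2, 3, 0, 7, 9, 4, 5, 8]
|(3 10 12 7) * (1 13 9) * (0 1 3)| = |(0 1 13 9 3 10 12 7)| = 8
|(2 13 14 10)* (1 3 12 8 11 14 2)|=14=|(1 3 12 8 11 14 10)(2 13)|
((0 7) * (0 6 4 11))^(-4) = (0 7 6 4 11)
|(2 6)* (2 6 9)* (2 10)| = 3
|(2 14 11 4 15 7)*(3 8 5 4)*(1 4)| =|(1 4 15 7 2 14 11 3 8 5)| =10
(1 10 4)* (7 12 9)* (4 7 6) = [0, 10, 2, 3, 1, 5, 4, 12, 8, 6, 7, 11, 9] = (1 10 7 12 9 6 4)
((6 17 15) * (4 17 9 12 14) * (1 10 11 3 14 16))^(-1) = ((1 10 11 3 14 4 17 15 6 9 12 16))^(-1) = (1 16 12 9 6 15 17 4 14 3 11 10)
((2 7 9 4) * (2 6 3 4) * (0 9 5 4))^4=((0 9 2 7 5 4 6 3))^4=(0 5)(2 6)(3 7)(4 9)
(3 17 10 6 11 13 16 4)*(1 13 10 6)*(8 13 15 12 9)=(1 15 12 9 8 13 16 4 3 17 6 11 10)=[0, 15, 2, 17, 3, 5, 11, 7, 13, 8, 1, 10, 9, 16, 14, 12, 4, 6]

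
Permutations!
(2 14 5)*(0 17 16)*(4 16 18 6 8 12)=(0 17 18 6 8 12 4 16)(2 14 5)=[17, 1, 14, 3, 16, 2, 8, 7, 12, 9, 10, 11, 4, 13, 5, 15, 0, 18, 6]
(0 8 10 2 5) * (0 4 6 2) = [8, 1, 5, 3, 6, 4, 2, 7, 10, 9, 0] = (0 8 10)(2 5 4 6)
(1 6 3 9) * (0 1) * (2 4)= (0 1 6 3 9)(2 4)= [1, 6, 4, 9, 2, 5, 3, 7, 8, 0]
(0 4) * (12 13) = (0 4)(12 13) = [4, 1, 2, 3, 0, 5, 6, 7, 8, 9, 10, 11, 13, 12]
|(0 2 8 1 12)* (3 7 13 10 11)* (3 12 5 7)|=|(0 2 8 1 5 7 13 10 11 12)|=10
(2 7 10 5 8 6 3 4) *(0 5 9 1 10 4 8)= [5, 10, 7, 8, 2, 0, 3, 4, 6, 1, 9]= (0 5)(1 10 9)(2 7 4)(3 8 6)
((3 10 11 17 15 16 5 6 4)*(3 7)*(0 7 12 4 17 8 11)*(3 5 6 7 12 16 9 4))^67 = (0 10 3 12)(4 16 6 17 15 9)(5 7)(8 11)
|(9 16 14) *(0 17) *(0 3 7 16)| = 7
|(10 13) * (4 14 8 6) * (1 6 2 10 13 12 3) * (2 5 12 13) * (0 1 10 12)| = 35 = |(0 1 6 4 14 8 5)(2 12 3 10 13)|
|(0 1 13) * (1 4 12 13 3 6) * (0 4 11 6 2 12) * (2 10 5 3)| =|(0 11 6 1 2 12 13 4)(3 10 5)| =24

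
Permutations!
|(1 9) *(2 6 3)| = 6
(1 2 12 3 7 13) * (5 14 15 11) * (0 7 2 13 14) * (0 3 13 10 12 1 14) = (0 7)(1 10 12 13 14 15 11 5 3 2) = [7, 10, 1, 2, 4, 3, 6, 0, 8, 9, 12, 5, 13, 14, 15, 11]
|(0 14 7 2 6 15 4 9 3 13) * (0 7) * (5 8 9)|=10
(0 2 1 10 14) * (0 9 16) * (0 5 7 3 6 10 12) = (0 2 1 12)(3 6 10 14 9 16 5 7) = [2, 12, 1, 6, 4, 7, 10, 3, 8, 16, 14, 11, 0, 13, 9, 15, 5]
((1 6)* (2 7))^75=((1 6)(2 7))^75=(1 6)(2 7)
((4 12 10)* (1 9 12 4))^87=(1 10 12 9)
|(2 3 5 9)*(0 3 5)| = |(0 3)(2 5 9)| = 6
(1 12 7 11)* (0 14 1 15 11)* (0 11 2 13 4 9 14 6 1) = (0 6 1 12 7 11 15 2 13 4 9 14) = [6, 12, 13, 3, 9, 5, 1, 11, 8, 14, 10, 15, 7, 4, 0, 2]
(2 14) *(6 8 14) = (2 6 8 14) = [0, 1, 6, 3, 4, 5, 8, 7, 14, 9, 10, 11, 12, 13, 2]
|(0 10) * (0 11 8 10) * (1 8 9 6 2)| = 7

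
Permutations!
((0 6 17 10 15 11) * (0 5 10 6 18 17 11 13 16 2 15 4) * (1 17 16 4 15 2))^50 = (0 16 17 11 10 13)(1 6 5 15 4 18)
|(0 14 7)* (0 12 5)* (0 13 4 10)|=|(0 14 7 12 5 13 4 10)|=8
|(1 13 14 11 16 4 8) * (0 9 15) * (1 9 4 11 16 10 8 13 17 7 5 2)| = |(0 4 13 14 16 11 10 8 9 15)(1 17 7 5 2)| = 10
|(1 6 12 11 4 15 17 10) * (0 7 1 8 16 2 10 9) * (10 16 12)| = 12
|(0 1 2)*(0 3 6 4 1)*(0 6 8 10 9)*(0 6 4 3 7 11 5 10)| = 12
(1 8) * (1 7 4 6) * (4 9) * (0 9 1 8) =(0 9 4 6 8 7 1) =[9, 0, 2, 3, 6, 5, 8, 1, 7, 4]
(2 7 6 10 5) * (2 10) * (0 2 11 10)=(0 2 7 6 11 10 5)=[2, 1, 7, 3, 4, 0, 11, 6, 8, 9, 5, 10]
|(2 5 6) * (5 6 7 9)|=6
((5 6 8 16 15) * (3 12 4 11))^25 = (16)(3 12 4 11)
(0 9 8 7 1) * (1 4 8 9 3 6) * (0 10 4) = (0 3 6 1 10 4 8 7) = [3, 10, 2, 6, 8, 5, 1, 0, 7, 9, 4]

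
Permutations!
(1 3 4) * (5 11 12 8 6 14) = (1 3 4)(5 11 12 8 6 14) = [0, 3, 2, 4, 1, 11, 14, 7, 6, 9, 10, 12, 8, 13, 5]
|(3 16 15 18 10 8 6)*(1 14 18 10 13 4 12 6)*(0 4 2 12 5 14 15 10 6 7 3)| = 16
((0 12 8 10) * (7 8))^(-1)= (0 10 8 7 12)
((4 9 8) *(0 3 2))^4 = (0 3 2)(4 9 8)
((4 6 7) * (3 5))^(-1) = ((3 5)(4 6 7))^(-1) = (3 5)(4 7 6)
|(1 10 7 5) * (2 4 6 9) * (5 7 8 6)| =|(1 10 8 6 9 2 4 5)| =8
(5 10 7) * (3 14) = (3 14)(5 10 7) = [0, 1, 2, 14, 4, 10, 6, 5, 8, 9, 7, 11, 12, 13, 3]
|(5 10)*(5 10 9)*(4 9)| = |(10)(4 9 5)| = 3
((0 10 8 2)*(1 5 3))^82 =((0 10 8 2)(1 5 3))^82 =(0 8)(1 5 3)(2 10)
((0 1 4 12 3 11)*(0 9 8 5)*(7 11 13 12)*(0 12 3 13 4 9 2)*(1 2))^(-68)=(1 8 12 3 7)(4 11 9 5 13)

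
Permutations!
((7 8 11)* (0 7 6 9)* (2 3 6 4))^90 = (11)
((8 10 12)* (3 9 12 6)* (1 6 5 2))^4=(1 12 2 9 5 3 10 6 8)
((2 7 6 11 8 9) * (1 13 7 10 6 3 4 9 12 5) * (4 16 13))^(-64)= ((1 4 9 2 10 6 11 8 12 5)(3 16 13 7))^(-64)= (16)(1 11 9 12 10)(2 5 6 4 8)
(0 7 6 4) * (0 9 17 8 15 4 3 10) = (0 7 6 3 10)(4 9 17 8 15) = [7, 1, 2, 10, 9, 5, 3, 6, 15, 17, 0, 11, 12, 13, 14, 4, 16, 8]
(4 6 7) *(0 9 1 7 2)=(0 9 1 7 4 6 2)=[9, 7, 0, 3, 6, 5, 2, 4, 8, 1]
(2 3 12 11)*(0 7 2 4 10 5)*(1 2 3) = (0 7 3 12 11 4 10 5)(1 2) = [7, 2, 1, 12, 10, 0, 6, 3, 8, 9, 5, 4, 11]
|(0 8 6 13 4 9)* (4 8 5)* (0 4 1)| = 6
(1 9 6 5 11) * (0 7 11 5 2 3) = (0 7 11 1 9 6 2 3) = [7, 9, 3, 0, 4, 5, 2, 11, 8, 6, 10, 1]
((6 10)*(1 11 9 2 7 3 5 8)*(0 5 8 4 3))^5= ((0 5 4 3 8 1 11 9 2 7)(6 10))^5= (0 1)(2 3)(4 9)(5 11)(6 10)(7 8)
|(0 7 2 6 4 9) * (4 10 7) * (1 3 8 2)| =|(0 4 9)(1 3 8 2 6 10 7)| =21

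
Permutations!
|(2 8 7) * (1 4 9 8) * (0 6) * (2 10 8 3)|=30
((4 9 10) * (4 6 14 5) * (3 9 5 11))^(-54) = (14)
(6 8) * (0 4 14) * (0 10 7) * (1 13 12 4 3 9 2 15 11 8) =(0 3 9 2 15 11 8 6 1 13 12 4 14 10 7) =[3, 13, 15, 9, 14, 5, 1, 0, 6, 2, 7, 8, 4, 12, 10, 11]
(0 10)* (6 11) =[10, 1, 2, 3, 4, 5, 11, 7, 8, 9, 0, 6] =(0 10)(6 11)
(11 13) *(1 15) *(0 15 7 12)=(0 15 1 7 12)(11 13)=[15, 7, 2, 3, 4, 5, 6, 12, 8, 9, 10, 13, 0, 11, 14, 1]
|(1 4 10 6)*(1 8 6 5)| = |(1 4 10 5)(6 8)| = 4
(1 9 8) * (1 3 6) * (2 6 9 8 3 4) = (1 8 4 2 6)(3 9) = [0, 8, 6, 9, 2, 5, 1, 7, 4, 3]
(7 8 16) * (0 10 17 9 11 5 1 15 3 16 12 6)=[10, 15, 2, 16, 4, 1, 0, 8, 12, 11, 17, 5, 6, 13, 14, 3, 7, 9]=(0 10 17 9 11 5 1 15 3 16 7 8 12 6)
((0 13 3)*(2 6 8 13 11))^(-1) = (0 3 13 8 6 2 11) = ((0 11 2 6 8 13 3))^(-1)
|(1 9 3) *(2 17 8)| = 3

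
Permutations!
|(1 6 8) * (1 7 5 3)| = |(1 6 8 7 5 3)| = 6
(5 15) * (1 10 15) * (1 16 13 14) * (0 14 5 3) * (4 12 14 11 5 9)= (0 11 5 16 13 9 4 12 14 1 10 15 3)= [11, 10, 2, 0, 12, 16, 6, 7, 8, 4, 15, 5, 14, 9, 1, 3, 13]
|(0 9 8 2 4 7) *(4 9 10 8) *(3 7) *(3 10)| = 15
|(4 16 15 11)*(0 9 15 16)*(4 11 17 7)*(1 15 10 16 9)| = 6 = |(0 1 15 17 7 4)(9 10 16)|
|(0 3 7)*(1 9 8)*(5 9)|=|(0 3 7)(1 5 9 8)|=12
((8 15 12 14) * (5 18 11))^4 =((5 18 11)(8 15 12 14))^4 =(5 18 11)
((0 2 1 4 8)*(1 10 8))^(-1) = ((0 2 10 8)(1 4))^(-1) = (0 8 10 2)(1 4)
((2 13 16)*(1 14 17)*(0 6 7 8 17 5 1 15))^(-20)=(0 17 7)(1 14 5)(2 13 16)(6 15 8)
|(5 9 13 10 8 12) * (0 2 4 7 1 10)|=|(0 2 4 7 1 10 8 12 5 9 13)|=11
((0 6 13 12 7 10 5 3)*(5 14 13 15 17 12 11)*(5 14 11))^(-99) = ((0 6 15 17 12 7 10 11 14 13 5 3))^(-99) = (0 13 10 17)(3 14 7 15)(5 11 12 6)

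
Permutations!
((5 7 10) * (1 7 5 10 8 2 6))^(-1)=(10)(1 6 2 8 7)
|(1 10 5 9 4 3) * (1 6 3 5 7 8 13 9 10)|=14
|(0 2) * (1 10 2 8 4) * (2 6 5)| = |(0 8 4 1 10 6 5 2)| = 8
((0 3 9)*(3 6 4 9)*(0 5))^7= (0 4 5 6 9)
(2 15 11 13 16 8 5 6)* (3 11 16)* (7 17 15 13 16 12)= [0, 1, 13, 11, 4, 6, 2, 17, 5, 9, 10, 16, 7, 3, 14, 12, 8, 15]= (2 13 3 11 16 8 5 6)(7 17 15 12)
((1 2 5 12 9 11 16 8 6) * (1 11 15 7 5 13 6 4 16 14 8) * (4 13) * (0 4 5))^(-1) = (0 7 15 9 12 5 2 1 16 4)(6 13 8 14 11)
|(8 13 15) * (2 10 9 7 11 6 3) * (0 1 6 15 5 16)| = |(0 1 6 3 2 10 9 7 11 15 8 13 5 16)| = 14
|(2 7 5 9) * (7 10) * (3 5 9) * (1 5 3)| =4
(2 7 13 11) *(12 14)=(2 7 13 11)(12 14)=[0, 1, 7, 3, 4, 5, 6, 13, 8, 9, 10, 2, 14, 11, 12]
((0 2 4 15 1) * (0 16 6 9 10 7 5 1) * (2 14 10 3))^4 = (0 5 9 15 7 6 4 10 16 2 14 1 3) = ((0 14 10 7 5 1 16 6 9 3 2 4 15))^4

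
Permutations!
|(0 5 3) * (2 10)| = 6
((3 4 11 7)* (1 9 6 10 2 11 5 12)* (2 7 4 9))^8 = (1 11 5)(2 4 12)(3 10 9 7 6)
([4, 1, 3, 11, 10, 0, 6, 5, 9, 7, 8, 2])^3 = (11)(0 8 5 10 7 4 9)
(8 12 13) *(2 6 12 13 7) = (2 6 12 7)(8 13) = [0, 1, 6, 3, 4, 5, 12, 2, 13, 9, 10, 11, 7, 8]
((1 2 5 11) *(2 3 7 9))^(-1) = ((1 3 7 9 2 5 11))^(-1) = (1 11 5 2 9 7 3)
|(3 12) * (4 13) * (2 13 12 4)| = 6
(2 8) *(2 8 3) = [0, 1, 3, 2, 4, 5, 6, 7, 8] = (8)(2 3)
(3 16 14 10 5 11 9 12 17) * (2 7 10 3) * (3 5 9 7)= (2 3 16 14 5 11 7 10 9 12 17)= [0, 1, 3, 16, 4, 11, 6, 10, 8, 12, 9, 7, 17, 13, 5, 15, 14, 2]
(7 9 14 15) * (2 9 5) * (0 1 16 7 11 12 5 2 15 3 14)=(0 1 16 7 2 9)(3 14)(5 15 11 12)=[1, 16, 9, 14, 4, 15, 6, 2, 8, 0, 10, 12, 5, 13, 3, 11, 7]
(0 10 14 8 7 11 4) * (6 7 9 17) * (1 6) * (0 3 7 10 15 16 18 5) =(0 15 16 18 5)(1 6 10 14 8 9 17)(3 7 11 4) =[15, 6, 2, 7, 3, 0, 10, 11, 9, 17, 14, 4, 12, 13, 8, 16, 18, 1, 5]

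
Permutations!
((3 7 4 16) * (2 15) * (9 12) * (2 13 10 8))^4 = (16)(2 8 10 13 15)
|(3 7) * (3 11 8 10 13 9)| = |(3 7 11 8 10 13 9)| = 7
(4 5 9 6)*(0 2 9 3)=[2, 1, 9, 0, 5, 3, 4, 7, 8, 6]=(0 2 9 6 4 5 3)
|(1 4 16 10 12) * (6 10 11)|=|(1 4 16 11 6 10 12)|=7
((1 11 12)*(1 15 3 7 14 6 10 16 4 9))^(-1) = ((1 11 12 15 3 7 14 6 10 16 4 9))^(-1) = (1 9 4 16 10 6 14 7 3 15 12 11)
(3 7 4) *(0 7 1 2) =(0 7 4 3 1 2) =[7, 2, 0, 1, 3, 5, 6, 4]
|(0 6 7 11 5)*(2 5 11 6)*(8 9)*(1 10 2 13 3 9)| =|(0 13 3 9 8 1 10 2 5)(6 7)| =18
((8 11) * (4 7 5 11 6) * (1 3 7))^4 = ((1 3 7 5 11 8 6 4))^4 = (1 11)(3 8)(4 5)(6 7)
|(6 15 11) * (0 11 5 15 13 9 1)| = 6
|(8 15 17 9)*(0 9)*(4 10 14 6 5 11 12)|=|(0 9 8 15 17)(4 10 14 6 5 11 12)|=35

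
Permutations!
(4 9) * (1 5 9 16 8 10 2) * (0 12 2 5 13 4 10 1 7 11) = (0 12 2 7 11)(1 13 4 16 8)(5 9 10) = [12, 13, 7, 3, 16, 9, 6, 11, 1, 10, 5, 0, 2, 4, 14, 15, 8]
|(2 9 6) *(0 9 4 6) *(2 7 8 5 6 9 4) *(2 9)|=|(0 4 2 9)(5 6 7 8)|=4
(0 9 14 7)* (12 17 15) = (0 9 14 7)(12 17 15) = [9, 1, 2, 3, 4, 5, 6, 0, 8, 14, 10, 11, 17, 13, 7, 12, 16, 15]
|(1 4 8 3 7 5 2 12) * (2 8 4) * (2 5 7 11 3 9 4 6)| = 8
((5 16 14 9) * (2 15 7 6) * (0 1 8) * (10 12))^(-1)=((0 1 8)(2 15 7 6)(5 16 14 9)(10 12))^(-1)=(0 8 1)(2 6 7 15)(5 9 14 16)(10 12)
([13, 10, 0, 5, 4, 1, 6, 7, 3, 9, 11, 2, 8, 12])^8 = [11, 3, 10, 12, 4, 8, 6, 7, 13, 9, 5, 1, 0, 2]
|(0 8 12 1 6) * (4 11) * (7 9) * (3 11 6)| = |(0 8 12 1 3 11 4 6)(7 9)| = 8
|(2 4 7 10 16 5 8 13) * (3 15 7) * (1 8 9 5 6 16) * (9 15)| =22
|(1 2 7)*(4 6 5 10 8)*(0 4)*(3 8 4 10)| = 21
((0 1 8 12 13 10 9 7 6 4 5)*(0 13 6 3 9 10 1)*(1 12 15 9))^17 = (1 3 7 9 15 8)(4 13 6 5 12)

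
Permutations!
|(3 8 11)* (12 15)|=6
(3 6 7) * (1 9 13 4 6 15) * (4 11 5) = [0, 9, 2, 15, 6, 4, 7, 3, 8, 13, 10, 5, 12, 11, 14, 1] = (1 9 13 11 5 4 6 7 3 15)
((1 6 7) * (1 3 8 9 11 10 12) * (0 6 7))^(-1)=(0 6)(1 12 10 11 9 8 3 7)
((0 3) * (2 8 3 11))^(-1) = ((0 11 2 8 3))^(-1) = (0 3 8 2 11)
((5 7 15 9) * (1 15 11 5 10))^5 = ((1 15 9 10)(5 7 11))^5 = (1 15 9 10)(5 11 7)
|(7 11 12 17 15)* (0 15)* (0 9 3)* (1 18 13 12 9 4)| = 6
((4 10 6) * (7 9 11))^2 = (4 6 10)(7 11 9)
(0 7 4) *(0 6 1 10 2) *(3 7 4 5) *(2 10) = (10)(0 4 6 1 2)(3 7 5) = [4, 2, 0, 7, 6, 3, 1, 5, 8, 9, 10]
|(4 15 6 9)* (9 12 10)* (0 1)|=|(0 1)(4 15 6 12 10 9)|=6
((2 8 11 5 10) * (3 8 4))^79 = ((2 4 3 8 11 5 10))^79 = (2 3 11 10 4 8 5)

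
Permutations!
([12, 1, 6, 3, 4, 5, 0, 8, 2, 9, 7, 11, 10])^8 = [12, 1, 6, 3, 4, 5, 0, 8, 2, 9, 7, 11, 10]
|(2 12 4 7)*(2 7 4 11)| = |(2 12 11)| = 3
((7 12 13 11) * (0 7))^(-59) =(0 7 12 13 11)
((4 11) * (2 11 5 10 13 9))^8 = (2 11 4 5 10 13 9)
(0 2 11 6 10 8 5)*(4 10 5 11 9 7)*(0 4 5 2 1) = [1, 0, 9, 3, 10, 4, 2, 5, 11, 7, 8, 6] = (0 1)(2 9 7 5 4 10 8 11 6)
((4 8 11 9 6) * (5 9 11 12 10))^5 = (4 9 10 8 6 5 12)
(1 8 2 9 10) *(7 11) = (1 8 2 9 10)(7 11) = [0, 8, 9, 3, 4, 5, 6, 11, 2, 10, 1, 7]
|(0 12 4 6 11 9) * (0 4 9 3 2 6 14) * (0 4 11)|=|(0 12 9 11 3 2 6)(4 14)|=14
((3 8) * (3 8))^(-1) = (8)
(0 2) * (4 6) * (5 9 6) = (0 2)(4 5 9 6) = [2, 1, 0, 3, 5, 9, 4, 7, 8, 6]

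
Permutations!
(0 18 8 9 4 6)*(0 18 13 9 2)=(0 13 9 4 6 18 8 2)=[13, 1, 0, 3, 6, 5, 18, 7, 2, 4, 10, 11, 12, 9, 14, 15, 16, 17, 8]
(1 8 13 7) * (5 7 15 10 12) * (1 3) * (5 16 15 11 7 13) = (1 8 5 13 11 7 3)(10 12 16 15) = [0, 8, 2, 1, 4, 13, 6, 3, 5, 9, 12, 7, 16, 11, 14, 10, 15]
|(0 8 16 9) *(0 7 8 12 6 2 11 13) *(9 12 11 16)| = |(0 11 13)(2 16 12 6)(7 8 9)| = 12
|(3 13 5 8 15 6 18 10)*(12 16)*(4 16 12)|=8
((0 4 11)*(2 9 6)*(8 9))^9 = ((0 4 11)(2 8 9 6))^9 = (11)(2 8 9 6)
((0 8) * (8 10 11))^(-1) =(0 8 11 10)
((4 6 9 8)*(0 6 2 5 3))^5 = ((0 6 9 8 4 2 5 3))^5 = (0 2 9 3 4 6 5 8)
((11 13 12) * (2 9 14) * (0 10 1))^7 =(0 10 1)(2 9 14)(11 13 12)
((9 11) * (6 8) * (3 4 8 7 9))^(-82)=(3 8 7 11 4 6 9)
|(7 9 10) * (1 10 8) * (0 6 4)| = 15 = |(0 6 4)(1 10 7 9 8)|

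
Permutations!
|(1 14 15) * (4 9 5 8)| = 12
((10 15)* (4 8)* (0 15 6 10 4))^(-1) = ((0 15 4 8)(6 10))^(-1) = (0 8 4 15)(6 10)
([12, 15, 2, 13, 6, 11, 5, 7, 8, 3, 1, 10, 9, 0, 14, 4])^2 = [9, 4, 2, 0, 5, 10, 11, 7, 8, 13, 15, 1, 3, 12, 14, 6]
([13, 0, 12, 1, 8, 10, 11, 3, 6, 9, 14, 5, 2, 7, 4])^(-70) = (14)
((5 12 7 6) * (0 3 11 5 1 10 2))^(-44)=((0 3 11 5 12 7 6 1 10 2))^(-44)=(0 6 11 10 12)(1 5 2 7 3)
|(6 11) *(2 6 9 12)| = 5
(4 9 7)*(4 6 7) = [0, 1, 2, 3, 9, 5, 7, 6, 8, 4] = (4 9)(6 7)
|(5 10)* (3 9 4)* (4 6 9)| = 2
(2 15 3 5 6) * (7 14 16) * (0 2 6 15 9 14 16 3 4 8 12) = (0 2 9 14 3 5 15 4 8 12)(7 16) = [2, 1, 9, 5, 8, 15, 6, 16, 12, 14, 10, 11, 0, 13, 3, 4, 7]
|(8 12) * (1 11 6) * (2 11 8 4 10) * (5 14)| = 8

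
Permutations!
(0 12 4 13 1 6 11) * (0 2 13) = (0 12 4)(1 6 11 2 13) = [12, 6, 13, 3, 0, 5, 11, 7, 8, 9, 10, 2, 4, 1]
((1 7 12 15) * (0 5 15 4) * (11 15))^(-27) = ((0 5 11 15 1 7 12 4))^(-27) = (0 7 11 4 1 5 12 15)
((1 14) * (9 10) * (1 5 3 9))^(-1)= (1 10 9 3 5 14)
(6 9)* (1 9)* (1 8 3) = (1 9 6 8 3) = [0, 9, 2, 1, 4, 5, 8, 7, 3, 6]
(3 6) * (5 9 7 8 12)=(3 6)(5 9 7 8 12)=[0, 1, 2, 6, 4, 9, 3, 8, 12, 7, 10, 11, 5]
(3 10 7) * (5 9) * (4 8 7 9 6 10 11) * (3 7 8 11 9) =[0, 1, 2, 9, 11, 6, 10, 7, 8, 5, 3, 4] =(3 9 5 6 10)(4 11)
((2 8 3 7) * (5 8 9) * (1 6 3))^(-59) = (1 9 3 8 2 6 5 7)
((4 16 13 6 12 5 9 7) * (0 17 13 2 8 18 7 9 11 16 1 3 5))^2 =(0 13 12 17 6)(1 5 16 8 7)(2 18 4 3 11)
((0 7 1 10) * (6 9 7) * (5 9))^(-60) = (0 9 10 5 1 6 7)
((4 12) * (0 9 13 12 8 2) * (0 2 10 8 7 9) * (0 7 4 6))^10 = (0 12 9)(6 13 7)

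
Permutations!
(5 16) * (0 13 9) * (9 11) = (0 13 11 9)(5 16) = [13, 1, 2, 3, 4, 16, 6, 7, 8, 0, 10, 9, 12, 11, 14, 15, 5]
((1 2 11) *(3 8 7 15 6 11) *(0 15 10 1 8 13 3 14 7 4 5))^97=((0 15 6 11 8 4 5)(1 2 14 7 10)(3 13))^97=(0 5 4 8 11 6 15)(1 14 10 2 7)(3 13)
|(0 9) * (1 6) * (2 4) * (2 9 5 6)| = |(0 5 6 1 2 4 9)| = 7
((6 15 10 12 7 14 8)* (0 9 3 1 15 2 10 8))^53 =((0 9 3 1 15 8 6 2 10 12 7 14))^53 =(0 8 7 1 10 9 6 14 15 12 3 2)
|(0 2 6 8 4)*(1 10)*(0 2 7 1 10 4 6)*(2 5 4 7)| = |(10)(0 2)(1 7)(4 5)(6 8)| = 2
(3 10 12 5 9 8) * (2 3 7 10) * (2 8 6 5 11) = (2 3 8 7 10 12 11)(5 9 6) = [0, 1, 3, 8, 4, 9, 5, 10, 7, 6, 12, 2, 11]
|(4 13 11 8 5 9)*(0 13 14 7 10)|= 10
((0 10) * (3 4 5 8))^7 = (0 10)(3 8 5 4)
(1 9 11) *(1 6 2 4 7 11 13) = (1 9 13)(2 4 7 11 6) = [0, 9, 4, 3, 7, 5, 2, 11, 8, 13, 10, 6, 12, 1]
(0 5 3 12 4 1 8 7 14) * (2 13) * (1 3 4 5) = [1, 8, 13, 12, 3, 4, 6, 14, 7, 9, 10, 11, 5, 2, 0] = (0 1 8 7 14)(2 13)(3 12 5 4)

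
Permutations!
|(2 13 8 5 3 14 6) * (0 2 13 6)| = |(0 2 6 13 8 5 3 14)| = 8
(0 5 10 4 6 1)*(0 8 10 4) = (0 5 4 6 1 8 10) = [5, 8, 2, 3, 6, 4, 1, 7, 10, 9, 0]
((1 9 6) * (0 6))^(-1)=(0 9 1 6)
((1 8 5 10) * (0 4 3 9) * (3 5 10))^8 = (0 3 4 9 5)(1 10 8)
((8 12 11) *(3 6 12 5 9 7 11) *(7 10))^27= (12)(5 7)(8 10)(9 11)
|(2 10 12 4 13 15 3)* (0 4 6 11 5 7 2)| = |(0 4 13 15 3)(2 10 12 6 11 5 7)| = 35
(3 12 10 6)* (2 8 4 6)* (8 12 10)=[0, 1, 12, 10, 6, 5, 3, 7, 4, 9, 2, 11, 8]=(2 12 8 4 6 3 10)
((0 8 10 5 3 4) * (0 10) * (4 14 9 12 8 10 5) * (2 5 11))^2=(0 4 2 3 9 8 10 11 5 14 12)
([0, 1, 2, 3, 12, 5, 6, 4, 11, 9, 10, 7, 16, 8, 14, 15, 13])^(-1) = [0, 1, 2, 3, 7, 5, 6, 11, 13, 9, 10, 8, 4, 16, 14, 15, 12]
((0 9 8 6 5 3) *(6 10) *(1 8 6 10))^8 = (10)(0 5 9 3 6)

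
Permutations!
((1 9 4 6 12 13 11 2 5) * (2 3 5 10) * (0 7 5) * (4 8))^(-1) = (0 3 11 13 12 6 4 8 9 1 5 7)(2 10)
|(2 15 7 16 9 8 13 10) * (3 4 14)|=24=|(2 15 7 16 9 8 13 10)(3 4 14)|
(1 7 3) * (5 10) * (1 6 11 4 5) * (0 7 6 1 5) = (0 7 3 1 6 11 4)(5 10) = [7, 6, 2, 1, 0, 10, 11, 3, 8, 9, 5, 4]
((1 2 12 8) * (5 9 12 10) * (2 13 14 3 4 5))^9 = (14)(2 10)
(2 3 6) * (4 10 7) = (2 3 6)(4 10 7) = [0, 1, 3, 6, 10, 5, 2, 4, 8, 9, 7]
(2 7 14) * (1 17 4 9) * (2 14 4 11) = (1 17 11 2 7 4 9) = [0, 17, 7, 3, 9, 5, 6, 4, 8, 1, 10, 2, 12, 13, 14, 15, 16, 11]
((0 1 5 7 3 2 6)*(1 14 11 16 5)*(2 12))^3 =(0 16 3 6 11 7 2 14 5 12)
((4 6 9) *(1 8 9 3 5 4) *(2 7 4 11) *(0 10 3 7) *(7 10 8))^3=((0 8 9 1 7 4 6 10 3 5 11 2))^3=(0 1 6 5)(2 9 4 3)(7 10 11 8)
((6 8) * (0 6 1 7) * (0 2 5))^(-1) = ((0 6 8 1 7 2 5))^(-1) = (0 5 2 7 1 8 6)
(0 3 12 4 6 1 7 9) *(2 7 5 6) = (0 3 12 4 2 7 9)(1 5 6) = [3, 5, 7, 12, 2, 6, 1, 9, 8, 0, 10, 11, 4]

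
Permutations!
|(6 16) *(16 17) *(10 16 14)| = 5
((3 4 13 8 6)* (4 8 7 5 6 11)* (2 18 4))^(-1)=(2 11 8 3 6 5 7 13 4 18)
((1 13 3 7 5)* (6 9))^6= ((1 13 3 7 5)(6 9))^6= (1 13 3 7 5)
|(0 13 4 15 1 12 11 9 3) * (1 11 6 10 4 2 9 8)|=|(0 13 2 9 3)(1 12 6 10 4 15 11 8)|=40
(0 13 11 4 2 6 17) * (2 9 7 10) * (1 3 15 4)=(0 13 11 1 3 15 4 9 7 10 2 6 17)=[13, 3, 6, 15, 9, 5, 17, 10, 8, 7, 2, 1, 12, 11, 14, 4, 16, 0]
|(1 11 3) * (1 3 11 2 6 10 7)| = 5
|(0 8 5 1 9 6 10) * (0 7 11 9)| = 20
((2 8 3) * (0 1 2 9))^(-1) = ((0 1 2 8 3 9))^(-1) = (0 9 3 8 2 1)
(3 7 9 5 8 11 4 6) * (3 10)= (3 7 9 5 8 11 4 6 10)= [0, 1, 2, 7, 6, 8, 10, 9, 11, 5, 3, 4]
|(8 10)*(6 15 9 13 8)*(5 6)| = 7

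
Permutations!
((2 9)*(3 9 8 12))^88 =((2 8 12 3 9))^88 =(2 3 8 9 12)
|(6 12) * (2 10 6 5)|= |(2 10 6 12 5)|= 5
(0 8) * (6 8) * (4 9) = (0 6 8)(4 9) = [6, 1, 2, 3, 9, 5, 8, 7, 0, 4]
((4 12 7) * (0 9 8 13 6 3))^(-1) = (0 3 6 13 8 9)(4 7 12)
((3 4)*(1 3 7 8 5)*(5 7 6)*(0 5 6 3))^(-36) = (8)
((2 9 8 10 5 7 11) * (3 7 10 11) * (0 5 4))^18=((0 5 10 4)(2 9 8 11)(3 7))^18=(0 10)(2 8)(4 5)(9 11)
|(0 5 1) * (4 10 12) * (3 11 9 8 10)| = 21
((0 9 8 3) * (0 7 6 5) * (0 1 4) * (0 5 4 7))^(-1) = (0 3 8 9)(1 5 4 6 7)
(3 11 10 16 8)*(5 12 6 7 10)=(3 11 5 12 6 7 10 16 8)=[0, 1, 2, 11, 4, 12, 7, 10, 3, 9, 16, 5, 6, 13, 14, 15, 8]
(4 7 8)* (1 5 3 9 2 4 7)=(1 5 3 9 2 4)(7 8)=[0, 5, 4, 9, 1, 3, 6, 8, 7, 2]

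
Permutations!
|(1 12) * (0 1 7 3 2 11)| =7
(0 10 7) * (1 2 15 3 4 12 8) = (0 10 7)(1 2 15 3 4 12 8) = [10, 2, 15, 4, 12, 5, 6, 0, 1, 9, 7, 11, 8, 13, 14, 3]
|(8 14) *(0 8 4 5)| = |(0 8 14 4 5)| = 5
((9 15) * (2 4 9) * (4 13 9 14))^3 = ((2 13 9 15)(4 14))^3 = (2 15 9 13)(4 14)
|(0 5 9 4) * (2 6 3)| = |(0 5 9 4)(2 6 3)| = 12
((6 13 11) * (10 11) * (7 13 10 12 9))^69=(7 13 12 9)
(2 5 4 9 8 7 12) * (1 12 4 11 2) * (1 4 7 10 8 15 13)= (1 12 4 9 15 13)(2 5 11)(8 10)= [0, 12, 5, 3, 9, 11, 6, 7, 10, 15, 8, 2, 4, 1, 14, 13]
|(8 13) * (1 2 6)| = 6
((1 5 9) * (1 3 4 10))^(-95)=(1 5 9 3 4 10)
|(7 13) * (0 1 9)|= 6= |(0 1 9)(7 13)|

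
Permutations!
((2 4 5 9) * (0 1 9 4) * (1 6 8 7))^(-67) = ((0 6 8 7 1 9 2)(4 5))^(-67) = (0 7 2 8 9 6 1)(4 5)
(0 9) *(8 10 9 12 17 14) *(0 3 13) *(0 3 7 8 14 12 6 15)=(0 6 15)(3 13)(7 8 10 9)(12 17)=[6, 1, 2, 13, 4, 5, 15, 8, 10, 7, 9, 11, 17, 3, 14, 0, 16, 12]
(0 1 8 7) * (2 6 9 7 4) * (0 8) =(0 1)(2 6 9 7 8 4) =[1, 0, 6, 3, 2, 5, 9, 8, 4, 7]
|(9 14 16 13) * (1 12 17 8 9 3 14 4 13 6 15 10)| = |(1 12 17 8 9 4 13 3 14 16 6 15 10)| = 13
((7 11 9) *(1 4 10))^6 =(11)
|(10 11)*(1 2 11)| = 4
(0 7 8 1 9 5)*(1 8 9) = (0 7 9 5) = [7, 1, 2, 3, 4, 0, 6, 9, 8, 5]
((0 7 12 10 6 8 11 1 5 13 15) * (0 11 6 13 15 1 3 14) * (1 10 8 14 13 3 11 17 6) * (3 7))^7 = ((0 3 13 10 7 12 8 1 5 15 17 6 14))^7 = (0 1 3 5 13 15 10 17 7 6 12 14 8)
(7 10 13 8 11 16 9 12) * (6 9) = (6 9 12 7 10 13 8 11 16) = [0, 1, 2, 3, 4, 5, 9, 10, 11, 12, 13, 16, 7, 8, 14, 15, 6]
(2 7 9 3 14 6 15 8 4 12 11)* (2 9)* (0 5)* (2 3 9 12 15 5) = (0 2 7 3 14 6 5)(4 15 8)(11 12) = [2, 1, 7, 14, 15, 0, 5, 3, 4, 9, 10, 12, 11, 13, 6, 8]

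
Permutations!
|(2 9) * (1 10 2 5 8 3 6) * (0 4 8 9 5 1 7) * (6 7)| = |(0 4 8 3 7)(1 10 2 5 9)| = 5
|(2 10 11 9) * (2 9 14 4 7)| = |(2 10 11 14 4 7)| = 6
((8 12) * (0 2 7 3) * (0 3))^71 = (0 7 2)(8 12)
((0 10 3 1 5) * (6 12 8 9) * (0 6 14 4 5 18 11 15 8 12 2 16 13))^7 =((0 10 3 1 18 11 15 8 9 14 4 5 6 2 16 13))^7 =(0 8 16 11 6 1 4 10 9 13 15 2 18 5 3 14)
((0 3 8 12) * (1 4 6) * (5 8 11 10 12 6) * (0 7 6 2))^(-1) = ((0 3 11 10 12 7 6 1 4 5 8 2))^(-1) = (0 2 8 5 4 1 6 7 12 10 11 3)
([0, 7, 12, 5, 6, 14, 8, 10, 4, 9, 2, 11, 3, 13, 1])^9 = [0, 7, 12, 5, 4, 14, 6, 10, 8, 9, 2, 11, 3, 13, 1]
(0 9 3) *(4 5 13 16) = [9, 1, 2, 0, 5, 13, 6, 7, 8, 3, 10, 11, 12, 16, 14, 15, 4] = (0 9 3)(4 5 13 16)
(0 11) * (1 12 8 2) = (0 11)(1 12 8 2) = [11, 12, 1, 3, 4, 5, 6, 7, 2, 9, 10, 0, 8]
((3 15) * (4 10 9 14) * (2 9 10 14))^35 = ((2 9)(3 15)(4 14))^35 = (2 9)(3 15)(4 14)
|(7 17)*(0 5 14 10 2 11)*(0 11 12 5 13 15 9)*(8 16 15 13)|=10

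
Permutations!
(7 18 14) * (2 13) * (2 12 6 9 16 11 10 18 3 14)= (2 13 12 6 9 16 11 10 18)(3 14 7)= [0, 1, 13, 14, 4, 5, 9, 3, 8, 16, 18, 10, 6, 12, 7, 15, 11, 17, 2]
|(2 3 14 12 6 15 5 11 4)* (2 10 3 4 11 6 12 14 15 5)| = 10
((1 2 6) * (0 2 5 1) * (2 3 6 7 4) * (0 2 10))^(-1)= ((0 3 6 2 7 4 10)(1 5))^(-1)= (0 10 4 7 2 6 3)(1 5)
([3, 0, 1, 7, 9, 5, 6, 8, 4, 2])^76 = [4, 8, 7, 9, 0, 5, 6, 2, 1, 3]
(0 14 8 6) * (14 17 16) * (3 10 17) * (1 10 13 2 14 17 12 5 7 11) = [3, 10, 14, 13, 4, 7, 0, 11, 6, 9, 12, 1, 5, 2, 8, 15, 17, 16] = (0 3 13 2 14 8 6)(1 10 12 5 7 11)(16 17)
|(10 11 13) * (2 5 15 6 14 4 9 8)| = 24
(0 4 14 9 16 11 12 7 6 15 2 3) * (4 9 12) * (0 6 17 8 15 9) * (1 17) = (1 17 8 15 2 3 6 9 16 11 4 14 12 7) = [0, 17, 3, 6, 14, 5, 9, 1, 15, 16, 10, 4, 7, 13, 12, 2, 11, 8]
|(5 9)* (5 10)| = 3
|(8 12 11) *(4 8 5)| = |(4 8 12 11 5)| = 5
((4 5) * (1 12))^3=((1 12)(4 5))^3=(1 12)(4 5)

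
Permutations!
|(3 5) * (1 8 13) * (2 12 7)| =6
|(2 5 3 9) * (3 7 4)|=|(2 5 7 4 3 9)|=6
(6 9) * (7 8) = (6 9)(7 8) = [0, 1, 2, 3, 4, 5, 9, 8, 7, 6]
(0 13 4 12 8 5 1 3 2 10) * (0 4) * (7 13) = (0 7 13)(1 3 2 10 4 12 8 5) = [7, 3, 10, 2, 12, 1, 6, 13, 5, 9, 4, 11, 8, 0]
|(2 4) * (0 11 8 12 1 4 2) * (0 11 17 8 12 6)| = 4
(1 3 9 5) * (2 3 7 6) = (1 7 6 2 3 9 5) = [0, 7, 3, 9, 4, 1, 2, 6, 8, 5]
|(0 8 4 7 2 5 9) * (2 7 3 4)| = 10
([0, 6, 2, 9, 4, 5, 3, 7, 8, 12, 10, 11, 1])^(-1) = (1 12 9 3 6)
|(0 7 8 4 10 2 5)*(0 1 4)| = 15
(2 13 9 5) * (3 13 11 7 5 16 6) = (2 11 7 5)(3 13 9 16 6) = [0, 1, 11, 13, 4, 2, 3, 5, 8, 16, 10, 7, 12, 9, 14, 15, 6]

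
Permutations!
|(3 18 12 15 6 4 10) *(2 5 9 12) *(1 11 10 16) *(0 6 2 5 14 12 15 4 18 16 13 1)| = 16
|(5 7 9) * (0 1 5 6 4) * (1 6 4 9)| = |(0 6 9 4)(1 5 7)| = 12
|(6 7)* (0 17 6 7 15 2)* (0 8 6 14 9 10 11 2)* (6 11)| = 21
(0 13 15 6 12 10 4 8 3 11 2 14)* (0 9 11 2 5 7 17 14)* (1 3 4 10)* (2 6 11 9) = (0 13 15 11 5 7 17 14 2)(1 3 6 12)(4 8) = [13, 3, 0, 6, 8, 7, 12, 17, 4, 9, 10, 5, 1, 15, 2, 11, 16, 14]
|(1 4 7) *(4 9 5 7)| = |(1 9 5 7)| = 4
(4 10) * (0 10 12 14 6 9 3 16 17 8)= [10, 1, 2, 16, 12, 5, 9, 7, 0, 3, 4, 11, 14, 13, 6, 15, 17, 8]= (0 10 4 12 14 6 9 3 16 17 8)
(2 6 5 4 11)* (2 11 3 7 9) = (11)(2 6 5 4 3 7 9) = [0, 1, 6, 7, 3, 4, 5, 9, 8, 2, 10, 11]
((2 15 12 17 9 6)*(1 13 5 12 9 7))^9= (1 12)(2 15 9 6)(5 7)(13 17)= ((1 13 5 12 17 7)(2 15 9 6))^9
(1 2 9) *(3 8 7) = (1 2 9)(3 8 7) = [0, 2, 9, 8, 4, 5, 6, 3, 7, 1]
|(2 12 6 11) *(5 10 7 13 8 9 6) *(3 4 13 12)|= 8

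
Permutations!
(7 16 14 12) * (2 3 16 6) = [0, 1, 3, 16, 4, 5, 2, 6, 8, 9, 10, 11, 7, 13, 12, 15, 14] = (2 3 16 14 12 7 6)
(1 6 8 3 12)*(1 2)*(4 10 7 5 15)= (1 6 8 3 12 2)(4 10 7 5 15)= [0, 6, 1, 12, 10, 15, 8, 5, 3, 9, 7, 11, 2, 13, 14, 4]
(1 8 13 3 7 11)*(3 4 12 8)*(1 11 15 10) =[0, 3, 2, 7, 12, 5, 6, 15, 13, 9, 1, 11, 8, 4, 14, 10] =(1 3 7 15 10)(4 12 8 13)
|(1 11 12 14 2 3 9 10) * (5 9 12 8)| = |(1 11 8 5 9 10)(2 3 12 14)| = 12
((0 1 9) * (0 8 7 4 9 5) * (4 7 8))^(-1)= ((0 1 5)(4 9))^(-1)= (0 5 1)(4 9)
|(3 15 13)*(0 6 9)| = 3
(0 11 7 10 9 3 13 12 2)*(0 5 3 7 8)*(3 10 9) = (0 11 8)(2 5 10 3 13 12)(7 9) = [11, 1, 5, 13, 4, 10, 6, 9, 0, 7, 3, 8, 2, 12]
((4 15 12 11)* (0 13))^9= ((0 13)(4 15 12 11))^9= (0 13)(4 15 12 11)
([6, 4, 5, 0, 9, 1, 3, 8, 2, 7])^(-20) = (0 6 3)(1 4 9 7 8 2 5)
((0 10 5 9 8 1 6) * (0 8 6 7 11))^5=(0 8 10 1 5 7 9 11 6)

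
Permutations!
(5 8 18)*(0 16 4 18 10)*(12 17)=(0 16 4 18 5 8 10)(12 17)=[16, 1, 2, 3, 18, 8, 6, 7, 10, 9, 0, 11, 17, 13, 14, 15, 4, 12, 5]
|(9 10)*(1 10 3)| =4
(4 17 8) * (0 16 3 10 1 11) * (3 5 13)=(0 16 5 13 3 10 1 11)(4 17 8)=[16, 11, 2, 10, 17, 13, 6, 7, 4, 9, 1, 0, 12, 3, 14, 15, 5, 8]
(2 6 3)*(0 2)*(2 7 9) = (0 7 9 2 6 3) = [7, 1, 6, 0, 4, 5, 3, 9, 8, 2]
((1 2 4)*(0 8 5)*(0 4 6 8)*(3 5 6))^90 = ((1 2 3 5 4)(6 8))^90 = (8)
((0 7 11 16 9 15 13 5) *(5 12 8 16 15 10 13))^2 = ((0 7 11 15 5)(8 16 9 10 13 12))^2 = (0 11 5 7 15)(8 9 13)(10 12 16)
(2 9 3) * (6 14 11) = (2 9 3)(6 14 11) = [0, 1, 9, 2, 4, 5, 14, 7, 8, 3, 10, 6, 12, 13, 11]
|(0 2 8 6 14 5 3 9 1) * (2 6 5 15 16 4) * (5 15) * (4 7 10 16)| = |(0 6 14 5 3 9 1)(2 8 15 4)(7 10 16)| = 84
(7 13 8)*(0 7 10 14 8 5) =(0 7 13 5)(8 10 14) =[7, 1, 2, 3, 4, 0, 6, 13, 10, 9, 14, 11, 12, 5, 8]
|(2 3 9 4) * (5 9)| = |(2 3 5 9 4)| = 5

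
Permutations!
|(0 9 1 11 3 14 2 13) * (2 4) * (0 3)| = |(0 9 1 11)(2 13 3 14 4)| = 20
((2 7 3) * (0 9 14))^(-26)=((0 9 14)(2 7 3))^(-26)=(0 9 14)(2 7 3)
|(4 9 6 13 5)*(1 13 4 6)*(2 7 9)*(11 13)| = |(1 11 13 5 6 4 2 7 9)| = 9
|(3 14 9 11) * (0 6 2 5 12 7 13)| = 28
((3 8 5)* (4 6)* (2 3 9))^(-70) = (9)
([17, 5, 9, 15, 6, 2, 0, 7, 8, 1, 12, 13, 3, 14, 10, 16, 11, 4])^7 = [6, 9, 5, 12, 17, 1, 4, 7, 8, 2, 14, 16, 10, 11, 13, 3, 15, 0]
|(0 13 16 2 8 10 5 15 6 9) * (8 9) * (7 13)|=30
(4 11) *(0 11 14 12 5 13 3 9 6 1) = (0 11 4 14 12 5 13 3 9 6 1) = [11, 0, 2, 9, 14, 13, 1, 7, 8, 6, 10, 4, 5, 3, 12]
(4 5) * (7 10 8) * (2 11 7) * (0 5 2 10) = (0 5 4 2 11 7)(8 10) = [5, 1, 11, 3, 2, 4, 6, 0, 10, 9, 8, 7]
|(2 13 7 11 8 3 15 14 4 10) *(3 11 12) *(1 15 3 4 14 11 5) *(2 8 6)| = |(1 15 11 6 2 13 7 12 4 10 8 5)| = 12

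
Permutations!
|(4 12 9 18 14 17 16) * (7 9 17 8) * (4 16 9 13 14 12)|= 4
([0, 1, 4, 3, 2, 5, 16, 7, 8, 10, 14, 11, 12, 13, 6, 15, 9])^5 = (16)(2 4)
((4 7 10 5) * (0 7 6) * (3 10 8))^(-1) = ((0 7 8 3 10 5 4 6))^(-1) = (0 6 4 5 10 3 8 7)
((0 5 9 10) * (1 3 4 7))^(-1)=(0 10 9 5)(1 7 4 3)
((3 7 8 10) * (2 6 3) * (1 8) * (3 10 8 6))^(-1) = (1 7 3 2 10 6)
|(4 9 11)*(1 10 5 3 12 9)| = 8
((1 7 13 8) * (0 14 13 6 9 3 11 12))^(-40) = ((0 14 13 8 1 7 6 9 3 11 12))^(-40) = (0 1 3 14 7 11 13 6 12 8 9)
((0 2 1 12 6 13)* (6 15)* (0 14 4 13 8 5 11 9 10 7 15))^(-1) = (0 12 1 2)(4 14 13)(5 8 6 15 7 10 9 11) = ((0 2 1 12)(4 13 14)(5 11 9 10 7 15 6 8))^(-1)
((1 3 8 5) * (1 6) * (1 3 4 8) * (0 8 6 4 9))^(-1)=((0 8 5 4 6 3 1 9))^(-1)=(0 9 1 3 6 4 5 8)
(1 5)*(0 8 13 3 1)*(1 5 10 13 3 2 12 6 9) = (0 8 3 5)(1 10 13 2 12 6 9) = [8, 10, 12, 5, 4, 0, 9, 7, 3, 1, 13, 11, 6, 2]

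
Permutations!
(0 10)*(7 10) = (0 7 10) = [7, 1, 2, 3, 4, 5, 6, 10, 8, 9, 0]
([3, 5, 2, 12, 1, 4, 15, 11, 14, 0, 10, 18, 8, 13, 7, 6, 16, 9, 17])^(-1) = (0 9 17 18 11 7 14 8 12 3)(1 4 5)(6 15)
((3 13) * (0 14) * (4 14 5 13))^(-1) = ((0 5 13 3 4 14))^(-1) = (0 14 4 3 13 5)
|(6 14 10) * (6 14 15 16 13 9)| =10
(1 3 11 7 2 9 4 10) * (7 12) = (1 3 11 12 7 2 9 4 10) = [0, 3, 9, 11, 10, 5, 6, 2, 8, 4, 1, 12, 7]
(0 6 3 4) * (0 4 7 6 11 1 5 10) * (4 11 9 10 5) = (0 9 10)(1 4 11)(3 7 6) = [9, 4, 2, 7, 11, 5, 3, 6, 8, 10, 0, 1]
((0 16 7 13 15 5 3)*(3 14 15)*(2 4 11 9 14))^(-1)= ((0 16 7 13 3)(2 4 11 9 14 15 5))^(-1)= (0 3 13 7 16)(2 5 15 14 9 11 4)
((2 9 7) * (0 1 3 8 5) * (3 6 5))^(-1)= (0 5 6 1)(2 7 9)(3 8)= ((0 1 6 5)(2 9 7)(3 8))^(-1)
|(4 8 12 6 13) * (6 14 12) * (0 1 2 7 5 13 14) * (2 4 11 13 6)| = 10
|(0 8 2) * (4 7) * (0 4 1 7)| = |(0 8 2 4)(1 7)| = 4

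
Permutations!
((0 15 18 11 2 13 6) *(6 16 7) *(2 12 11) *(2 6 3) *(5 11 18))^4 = (0 12 15 18 5 6 11)(2 3 7 16 13)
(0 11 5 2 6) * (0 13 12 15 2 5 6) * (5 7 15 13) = (0 11 6 5 7 15 2)(12 13) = [11, 1, 0, 3, 4, 7, 5, 15, 8, 9, 10, 6, 13, 12, 14, 2]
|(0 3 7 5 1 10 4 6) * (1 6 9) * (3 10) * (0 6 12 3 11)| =|(0 10 4 9 1 11)(3 7 5 12)| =12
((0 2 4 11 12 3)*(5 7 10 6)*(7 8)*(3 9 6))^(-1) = ((0 2 4 11 12 9 6 5 8 7 10 3))^(-1) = (0 3 10 7 8 5 6 9 12 11 4 2)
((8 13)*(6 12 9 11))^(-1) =(6 11 9 12)(8 13)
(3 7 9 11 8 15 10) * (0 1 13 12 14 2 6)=(0 1 13 12 14 2 6)(3 7 9 11 8 15 10)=[1, 13, 6, 7, 4, 5, 0, 9, 15, 11, 3, 8, 14, 12, 2, 10]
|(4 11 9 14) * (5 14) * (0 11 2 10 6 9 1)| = 21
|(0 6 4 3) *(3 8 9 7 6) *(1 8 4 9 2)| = |(0 3)(1 8 2)(6 9 7)| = 6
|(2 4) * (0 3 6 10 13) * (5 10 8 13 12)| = 30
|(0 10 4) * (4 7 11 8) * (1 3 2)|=|(0 10 7 11 8 4)(1 3 2)|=6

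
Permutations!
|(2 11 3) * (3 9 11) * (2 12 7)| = |(2 3 12 7)(9 11)| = 4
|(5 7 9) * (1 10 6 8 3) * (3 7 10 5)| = |(1 5 10 6 8 7 9 3)| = 8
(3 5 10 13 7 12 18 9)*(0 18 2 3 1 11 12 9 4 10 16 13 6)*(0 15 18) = (1 11 12 2 3 5 16 13 7 9)(4 10 6 15 18) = [0, 11, 3, 5, 10, 16, 15, 9, 8, 1, 6, 12, 2, 7, 14, 18, 13, 17, 4]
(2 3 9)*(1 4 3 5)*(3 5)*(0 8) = (0 8)(1 4 5)(2 3 9) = [8, 4, 3, 9, 5, 1, 6, 7, 0, 2]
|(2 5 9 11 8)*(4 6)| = 10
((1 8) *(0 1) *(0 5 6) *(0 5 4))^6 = ((0 1 8 4)(5 6))^6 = (0 8)(1 4)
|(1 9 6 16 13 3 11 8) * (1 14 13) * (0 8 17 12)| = |(0 8 14 13 3 11 17 12)(1 9 6 16)| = 8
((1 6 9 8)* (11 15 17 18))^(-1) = (1 8 9 6)(11 18 17 15)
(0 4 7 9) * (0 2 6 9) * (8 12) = (0 4 7)(2 6 9)(8 12) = [4, 1, 6, 3, 7, 5, 9, 0, 12, 2, 10, 11, 8]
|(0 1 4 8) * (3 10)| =|(0 1 4 8)(3 10)| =4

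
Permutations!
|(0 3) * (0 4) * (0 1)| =|(0 3 4 1)| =4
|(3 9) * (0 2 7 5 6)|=|(0 2 7 5 6)(3 9)|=10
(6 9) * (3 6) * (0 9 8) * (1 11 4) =(0 9 3 6 8)(1 11 4) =[9, 11, 2, 6, 1, 5, 8, 7, 0, 3, 10, 4]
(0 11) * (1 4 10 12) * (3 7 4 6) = (0 11)(1 6 3 7 4 10 12) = [11, 6, 2, 7, 10, 5, 3, 4, 8, 9, 12, 0, 1]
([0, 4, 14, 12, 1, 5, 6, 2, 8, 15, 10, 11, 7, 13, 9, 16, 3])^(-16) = [0, 1, 2, 3, 4, 5, 6, 7, 8, 9, 10, 11, 12, 13, 14, 15, 16]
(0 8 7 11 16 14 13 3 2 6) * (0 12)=(0 8 7 11 16 14 13 3 2 6 12)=[8, 1, 6, 2, 4, 5, 12, 11, 7, 9, 10, 16, 0, 3, 13, 15, 14]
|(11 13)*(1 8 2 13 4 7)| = 7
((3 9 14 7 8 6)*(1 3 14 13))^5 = ((1 3 9 13)(6 14 7 8))^5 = (1 3 9 13)(6 14 7 8)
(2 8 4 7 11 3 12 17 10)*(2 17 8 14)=(2 14)(3 12 8 4 7 11)(10 17)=[0, 1, 14, 12, 7, 5, 6, 11, 4, 9, 17, 3, 8, 13, 2, 15, 16, 10]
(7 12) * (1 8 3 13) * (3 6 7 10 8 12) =(1 12 10 8 6 7 3 13) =[0, 12, 2, 13, 4, 5, 7, 3, 6, 9, 8, 11, 10, 1]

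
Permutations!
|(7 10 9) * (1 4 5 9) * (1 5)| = |(1 4)(5 9 7 10)| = 4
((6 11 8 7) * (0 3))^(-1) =(0 3)(6 7 8 11)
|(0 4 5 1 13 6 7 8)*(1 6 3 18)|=|(0 4 5 6 7 8)(1 13 3 18)|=12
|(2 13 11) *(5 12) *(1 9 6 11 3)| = |(1 9 6 11 2 13 3)(5 12)| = 14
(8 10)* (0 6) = (0 6)(8 10) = [6, 1, 2, 3, 4, 5, 0, 7, 10, 9, 8]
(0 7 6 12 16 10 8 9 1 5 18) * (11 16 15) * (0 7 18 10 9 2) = (0 18 7 6 12 15 11 16 9 1 5 10 8 2) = [18, 5, 0, 3, 4, 10, 12, 6, 2, 1, 8, 16, 15, 13, 14, 11, 9, 17, 7]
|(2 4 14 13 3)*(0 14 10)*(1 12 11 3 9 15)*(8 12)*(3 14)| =40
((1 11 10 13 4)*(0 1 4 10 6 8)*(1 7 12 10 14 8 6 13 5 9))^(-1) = ((0 7 12 10 5 9 1 11 13 14 8))^(-1) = (0 8 14 13 11 1 9 5 10 12 7)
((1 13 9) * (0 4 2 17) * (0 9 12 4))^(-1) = ((1 13 12 4 2 17 9))^(-1) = (1 9 17 2 4 12 13)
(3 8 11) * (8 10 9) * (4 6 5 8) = [0, 1, 2, 10, 6, 8, 5, 7, 11, 4, 9, 3] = (3 10 9 4 6 5 8 11)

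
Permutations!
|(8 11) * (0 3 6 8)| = |(0 3 6 8 11)| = 5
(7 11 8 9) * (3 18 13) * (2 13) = (2 13 3 18)(7 11 8 9) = [0, 1, 13, 18, 4, 5, 6, 11, 9, 7, 10, 8, 12, 3, 14, 15, 16, 17, 2]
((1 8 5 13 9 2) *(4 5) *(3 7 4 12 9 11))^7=(1 12 2 8 9)(3 7 4 5 13 11)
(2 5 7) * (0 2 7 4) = (7)(0 2 5 4) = [2, 1, 5, 3, 0, 4, 6, 7]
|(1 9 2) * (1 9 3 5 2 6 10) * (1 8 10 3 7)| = |(1 7)(2 9 6 3 5)(8 10)| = 10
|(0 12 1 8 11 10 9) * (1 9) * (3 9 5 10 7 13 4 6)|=13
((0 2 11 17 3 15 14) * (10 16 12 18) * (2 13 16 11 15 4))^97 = (0 11 14 10 15 18 2 12 4 16 3 13 17)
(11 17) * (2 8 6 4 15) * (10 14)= (2 8 6 4 15)(10 14)(11 17)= [0, 1, 8, 3, 15, 5, 4, 7, 6, 9, 14, 17, 12, 13, 10, 2, 16, 11]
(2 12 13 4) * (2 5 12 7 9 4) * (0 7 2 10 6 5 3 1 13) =[7, 13, 2, 1, 3, 12, 5, 9, 8, 4, 6, 11, 0, 10] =(0 7 9 4 3 1 13 10 6 5 12)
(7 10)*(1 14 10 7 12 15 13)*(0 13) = [13, 14, 2, 3, 4, 5, 6, 7, 8, 9, 12, 11, 15, 1, 10, 0] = (0 13 1 14 10 12 15)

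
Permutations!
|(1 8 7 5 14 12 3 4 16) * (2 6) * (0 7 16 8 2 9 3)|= |(0 7 5 14 12)(1 2 6 9 3 4 8 16)|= 40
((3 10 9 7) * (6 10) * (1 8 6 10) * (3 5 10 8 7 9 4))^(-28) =(1 4)(3 7)(5 8)(6 10)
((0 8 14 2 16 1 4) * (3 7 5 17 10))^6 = ((0 8 14 2 16 1 4)(3 7 5 17 10))^6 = (0 4 1 16 2 14 8)(3 7 5 17 10)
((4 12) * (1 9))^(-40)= ((1 9)(4 12))^(-40)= (12)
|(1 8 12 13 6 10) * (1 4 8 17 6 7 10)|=|(1 17 6)(4 8 12 13 7 10)|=6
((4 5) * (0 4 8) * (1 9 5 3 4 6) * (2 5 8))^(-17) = (0 9 6 8 1)(2 5)(3 4)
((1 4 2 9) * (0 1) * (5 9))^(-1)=(0 9 5 2 4 1)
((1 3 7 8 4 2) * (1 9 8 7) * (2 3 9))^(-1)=((1 9 8 4 3))^(-1)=(1 3 4 8 9)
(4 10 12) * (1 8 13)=[0, 8, 2, 3, 10, 5, 6, 7, 13, 9, 12, 11, 4, 1]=(1 8 13)(4 10 12)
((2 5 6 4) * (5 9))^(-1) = ((2 9 5 6 4))^(-1) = (2 4 6 5 9)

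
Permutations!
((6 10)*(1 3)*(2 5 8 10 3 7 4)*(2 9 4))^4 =(1 8)(2 6)(3 5)(7 10)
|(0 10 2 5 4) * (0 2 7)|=3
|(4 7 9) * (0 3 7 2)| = |(0 3 7 9 4 2)| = 6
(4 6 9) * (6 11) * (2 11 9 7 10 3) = (2 11 6 7 10 3)(4 9) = [0, 1, 11, 2, 9, 5, 7, 10, 8, 4, 3, 6]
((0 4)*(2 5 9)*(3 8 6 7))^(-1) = ((0 4)(2 5 9)(3 8 6 7))^(-1) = (0 4)(2 9 5)(3 7 6 8)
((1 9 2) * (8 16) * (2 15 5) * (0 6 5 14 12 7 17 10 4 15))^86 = (0 5 1)(2 9 6)(4 14 7 10 15 12 17)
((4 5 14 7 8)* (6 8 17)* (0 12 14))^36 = (17)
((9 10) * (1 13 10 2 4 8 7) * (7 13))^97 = (1 7)(2 4 8 13 10 9)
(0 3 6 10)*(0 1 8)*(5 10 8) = [3, 5, 2, 6, 4, 10, 8, 7, 0, 9, 1] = (0 3 6 8)(1 5 10)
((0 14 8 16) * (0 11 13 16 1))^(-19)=((0 14 8 1)(11 13 16))^(-19)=(0 14 8 1)(11 16 13)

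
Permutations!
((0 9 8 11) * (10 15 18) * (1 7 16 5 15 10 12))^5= ((0 9 8 11)(1 7 16 5 15 18 12))^5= (0 9 8 11)(1 18 5 7 12 15 16)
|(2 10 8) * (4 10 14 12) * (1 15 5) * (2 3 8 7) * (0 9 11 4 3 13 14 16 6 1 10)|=40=|(0 9 11 4)(1 15 5 10 7 2 16 6)(3 8 13 14 12)|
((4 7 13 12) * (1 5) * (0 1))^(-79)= (0 5 1)(4 7 13 12)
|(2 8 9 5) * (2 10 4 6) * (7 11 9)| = 9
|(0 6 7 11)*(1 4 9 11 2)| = |(0 6 7 2 1 4 9 11)| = 8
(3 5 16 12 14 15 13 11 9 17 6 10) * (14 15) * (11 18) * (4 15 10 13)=[0, 1, 2, 5, 15, 16, 13, 7, 8, 17, 3, 9, 10, 18, 14, 4, 12, 6, 11]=(3 5 16 12 10)(4 15)(6 13 18 11 9 17)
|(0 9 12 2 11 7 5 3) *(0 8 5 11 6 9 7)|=12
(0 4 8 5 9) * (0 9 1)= (9)(0 4 8 5 1)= [4, 0, 2, 3, 8, 1, 6, 7, 5, 9]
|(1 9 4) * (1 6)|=4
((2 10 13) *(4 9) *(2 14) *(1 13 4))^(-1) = ((1 13 14 2 10 4 9))^(-1) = (1 9 4 10 2 14 13)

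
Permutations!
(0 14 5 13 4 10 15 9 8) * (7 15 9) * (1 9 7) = (0 14 5 13 4 10 7 15 1 9 8) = [14, 9, 2, 3, 10, 13, 6, 15, 0, 8, 7, 11, 12, 4, 5, 1]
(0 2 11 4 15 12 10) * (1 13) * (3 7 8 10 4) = [2, 13, 11, 7, 15, 5, 6, 8, 10, 9, 0, 3, 4, 1, 14, 12] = (0 2 11 3 7 8 10)(1 13)(4 15 12)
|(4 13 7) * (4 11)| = 4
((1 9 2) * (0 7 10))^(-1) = (0 10 7)(1 2 9)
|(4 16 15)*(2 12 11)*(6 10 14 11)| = 6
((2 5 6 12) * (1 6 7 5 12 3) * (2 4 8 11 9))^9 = ((1 6 3)(2 12 4 8 11 9)(5 7))^9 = (2 8)(4 9)(5 7)(11 12)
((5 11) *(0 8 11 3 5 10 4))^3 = (0 10 8 4 11)(3 5)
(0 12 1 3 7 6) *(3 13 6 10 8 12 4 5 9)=[4, 13, 2, 7, 5, 9, 0, 10, 12, 3, 8, 11, 1, 6]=(0 4 5 9 3 7 10 8 12 1 13 6)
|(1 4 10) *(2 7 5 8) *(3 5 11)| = 6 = |(1 4 10)(2 7 11 3 5 8)|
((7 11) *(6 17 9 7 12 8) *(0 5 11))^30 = ((0 5 11 12 8 6 17 9 7))^30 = (0 12 17)(5 8 9)(6 7 11)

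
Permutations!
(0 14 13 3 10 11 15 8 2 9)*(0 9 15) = [14, 1, 15, 10, 4, 5, 6, 7, 2, 9, 11, 0, 12, 3, 13, 8] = (0 14 13 3 10 11)(2 15 8)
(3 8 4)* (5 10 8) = (3 5 10 8 4) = [0, 1, 2, 5, 3, 10, 6, 7, 4, 9, 8]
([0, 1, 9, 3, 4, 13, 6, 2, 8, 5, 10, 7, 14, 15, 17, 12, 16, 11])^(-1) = [0, 1, 7, 3, 4, 9, 6, 11, 8, 2, 10, 17, 15, 5, 12, 13, 16, 14]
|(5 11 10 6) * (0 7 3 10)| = |(0 7 3 10 6 5 11)| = 7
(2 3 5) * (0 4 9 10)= (0 4 9 10)(2 3 5)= [4, 1, 3, 5, 9, 2, 6, 7, 8, 10, 0]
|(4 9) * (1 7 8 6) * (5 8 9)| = 7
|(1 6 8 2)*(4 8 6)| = |(1 4 8 2)| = 4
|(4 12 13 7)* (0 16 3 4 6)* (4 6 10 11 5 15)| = 8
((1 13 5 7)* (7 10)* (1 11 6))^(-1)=((1 13 5 10 7 11 6))^(-1)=(1 6 11 7 10 5 13)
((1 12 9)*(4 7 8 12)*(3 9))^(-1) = ((1 4 7 8 12 3 9))^(-1) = (1 9 3 12 8 7 4)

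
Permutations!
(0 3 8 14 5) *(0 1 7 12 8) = (0 3)(1 7 12 8 14 5) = [3, 7, 2, 0, 4, 1, 6, 12, 14, 9, 10, 11, 8, 13, 5]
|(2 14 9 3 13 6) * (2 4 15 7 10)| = 10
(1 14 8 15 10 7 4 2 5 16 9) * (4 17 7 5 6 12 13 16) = [0, 14, 6, 3, 2, 4, 12, 17, 15, 1, 5, 11, 13, 16, 8, 10, 9, 7] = (1 14 8 15 10 5 4 2 6 12 13 16 9)(7 17)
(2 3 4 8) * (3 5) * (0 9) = [9, 1, 5, 4, 8, 3, 6, 7, 2, 0] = (0 9)(2 5 3 4 8)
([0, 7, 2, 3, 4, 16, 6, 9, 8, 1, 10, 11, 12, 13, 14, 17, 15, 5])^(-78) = (5 15)(16 17)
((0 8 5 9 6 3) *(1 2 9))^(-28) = (0 2)(1 3)(5 6)(8 9)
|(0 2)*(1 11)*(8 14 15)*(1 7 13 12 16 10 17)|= |(0 2)(1 11 7 13 12 16 10 17)(8 14 15)|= 24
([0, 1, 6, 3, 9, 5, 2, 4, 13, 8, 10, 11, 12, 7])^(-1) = [0, 1, 6, 3, 7, 5, 2, 13, 9, 4, 10, 11, 12, 8]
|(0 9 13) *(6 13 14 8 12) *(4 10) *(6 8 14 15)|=10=|(0 9 15 6 13)(4 10)(8 12)|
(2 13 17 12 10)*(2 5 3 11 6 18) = [0, 1, 13, 11, 4, 3, 18, 7, 8, 9, 5, 6, 10, 17, 14, 15, 16, 12, 2] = (2 13 17 12 10 5 3 11 6 18)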